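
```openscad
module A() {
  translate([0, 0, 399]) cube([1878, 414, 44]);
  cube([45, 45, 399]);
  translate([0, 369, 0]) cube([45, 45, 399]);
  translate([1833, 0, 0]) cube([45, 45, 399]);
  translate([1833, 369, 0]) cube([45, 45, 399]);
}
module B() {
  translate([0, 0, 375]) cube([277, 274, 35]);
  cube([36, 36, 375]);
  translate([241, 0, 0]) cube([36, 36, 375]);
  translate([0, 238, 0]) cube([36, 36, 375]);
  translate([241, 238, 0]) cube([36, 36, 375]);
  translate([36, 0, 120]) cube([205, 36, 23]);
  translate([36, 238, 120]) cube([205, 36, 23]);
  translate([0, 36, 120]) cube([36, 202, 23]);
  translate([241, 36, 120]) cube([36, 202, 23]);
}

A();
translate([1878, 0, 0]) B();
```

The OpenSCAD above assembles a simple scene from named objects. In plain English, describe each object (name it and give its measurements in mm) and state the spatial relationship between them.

A is a bench: a 1878×414 mm seat slab, 44 mm thick, top at z = 443 mm, on four 45×45 mm square legs flush with the seat corners and standing on z = 0.

B is a simple wooden stool: a rectangular seat 277 mm (x) by 274 mm (y), 35 mm thick, top face at z = 410 mm, on four square legs, each 36×36 mm in cross-section. The legs rest on z = 0, each flush with a corner of the seat. Four stretchers, 36 mm wide and 23 mm tall, connect adjacent legs with their undersides at z = 120 mm, each running between the inner faces of the legs it joins and aligned with the legs' outer faces on the other axis.

The stool is against the bench's +x side, with their −y faces flush.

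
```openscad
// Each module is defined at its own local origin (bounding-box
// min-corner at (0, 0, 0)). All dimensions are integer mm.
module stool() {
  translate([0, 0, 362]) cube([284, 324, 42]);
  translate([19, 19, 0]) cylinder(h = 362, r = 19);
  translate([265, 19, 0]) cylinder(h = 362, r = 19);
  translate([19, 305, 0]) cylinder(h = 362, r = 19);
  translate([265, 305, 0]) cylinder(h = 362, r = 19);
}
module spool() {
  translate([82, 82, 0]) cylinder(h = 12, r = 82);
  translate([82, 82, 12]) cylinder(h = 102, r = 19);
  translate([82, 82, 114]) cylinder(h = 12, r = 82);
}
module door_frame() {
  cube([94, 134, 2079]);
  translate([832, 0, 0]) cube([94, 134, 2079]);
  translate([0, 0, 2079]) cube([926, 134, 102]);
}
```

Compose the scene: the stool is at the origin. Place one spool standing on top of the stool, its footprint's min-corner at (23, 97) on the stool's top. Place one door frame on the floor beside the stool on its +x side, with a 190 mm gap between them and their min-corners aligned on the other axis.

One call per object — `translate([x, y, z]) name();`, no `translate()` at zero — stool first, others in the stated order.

stool();
translate([23, 97, 404]) spool();
translate([474, 0, 0]) door_frame();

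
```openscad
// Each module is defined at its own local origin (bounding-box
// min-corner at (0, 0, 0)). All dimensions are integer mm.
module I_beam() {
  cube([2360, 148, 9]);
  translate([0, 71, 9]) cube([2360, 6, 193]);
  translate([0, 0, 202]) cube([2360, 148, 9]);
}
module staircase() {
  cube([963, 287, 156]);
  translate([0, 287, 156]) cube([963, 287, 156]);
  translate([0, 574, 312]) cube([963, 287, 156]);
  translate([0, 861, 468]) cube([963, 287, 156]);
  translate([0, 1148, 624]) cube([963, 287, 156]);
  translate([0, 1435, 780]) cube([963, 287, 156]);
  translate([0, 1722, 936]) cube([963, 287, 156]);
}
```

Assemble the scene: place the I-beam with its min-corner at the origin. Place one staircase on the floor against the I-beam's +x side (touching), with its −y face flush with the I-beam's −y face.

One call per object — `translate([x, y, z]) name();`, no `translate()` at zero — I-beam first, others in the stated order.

I_beam();
translate([2360, 0, 0]) staircase();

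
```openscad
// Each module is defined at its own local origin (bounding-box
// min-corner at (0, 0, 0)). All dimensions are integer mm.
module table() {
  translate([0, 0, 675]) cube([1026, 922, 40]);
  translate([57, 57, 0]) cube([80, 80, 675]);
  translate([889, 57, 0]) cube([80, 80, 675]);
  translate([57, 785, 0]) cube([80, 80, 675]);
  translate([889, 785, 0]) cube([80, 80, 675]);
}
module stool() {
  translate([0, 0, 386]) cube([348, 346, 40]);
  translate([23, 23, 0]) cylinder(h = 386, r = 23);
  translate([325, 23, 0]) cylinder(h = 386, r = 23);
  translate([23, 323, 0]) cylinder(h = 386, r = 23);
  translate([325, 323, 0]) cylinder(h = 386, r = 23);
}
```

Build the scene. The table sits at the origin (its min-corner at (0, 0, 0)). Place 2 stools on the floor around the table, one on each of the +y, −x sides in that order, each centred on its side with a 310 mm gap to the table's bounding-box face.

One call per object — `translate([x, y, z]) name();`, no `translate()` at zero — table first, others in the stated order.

table();
translate([339, 1232, 0]) stool();
translate([-658, 288, 0]) stool();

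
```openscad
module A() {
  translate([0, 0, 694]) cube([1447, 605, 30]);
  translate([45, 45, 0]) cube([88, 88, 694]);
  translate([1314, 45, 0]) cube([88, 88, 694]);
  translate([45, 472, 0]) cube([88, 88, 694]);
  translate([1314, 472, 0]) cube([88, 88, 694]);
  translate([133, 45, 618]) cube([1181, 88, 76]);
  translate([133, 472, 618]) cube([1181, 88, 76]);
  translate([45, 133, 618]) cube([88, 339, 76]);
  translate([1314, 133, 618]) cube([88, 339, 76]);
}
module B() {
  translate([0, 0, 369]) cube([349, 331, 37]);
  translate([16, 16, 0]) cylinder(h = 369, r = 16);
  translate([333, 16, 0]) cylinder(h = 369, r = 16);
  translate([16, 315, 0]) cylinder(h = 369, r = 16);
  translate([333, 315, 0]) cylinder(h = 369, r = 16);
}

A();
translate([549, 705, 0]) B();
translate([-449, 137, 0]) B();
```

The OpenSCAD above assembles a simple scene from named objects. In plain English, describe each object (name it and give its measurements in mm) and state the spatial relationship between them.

A is a table: top 1447 mm (x) × 605 mm (y), 30 mm thick, upper face at z = 724 mm, on four 88×88 mm square legs, each inset 45 mm from the nearest pair of top edges, running from z = 0 to the bottom of the top. Four apron rails, 88 mm thick and 76 mm tall, run between adjacent legs with their top edges flush with the underside of the top and their outer faces flush with the legs' outer faces.

B is a simple wooden stool: a rectangular seat 349 mm (x) by 331 mm (y), 37 mm thick, top face at z = 406 mm, on four round legs, each 32 mm in diameter. The legs rest on z = 0, each leg's axis is inset half a diameter from the nearest pair of seat edges (so the leg's bounding box is flush with the corner).

Two stools sit around the table at the +y, −x sides.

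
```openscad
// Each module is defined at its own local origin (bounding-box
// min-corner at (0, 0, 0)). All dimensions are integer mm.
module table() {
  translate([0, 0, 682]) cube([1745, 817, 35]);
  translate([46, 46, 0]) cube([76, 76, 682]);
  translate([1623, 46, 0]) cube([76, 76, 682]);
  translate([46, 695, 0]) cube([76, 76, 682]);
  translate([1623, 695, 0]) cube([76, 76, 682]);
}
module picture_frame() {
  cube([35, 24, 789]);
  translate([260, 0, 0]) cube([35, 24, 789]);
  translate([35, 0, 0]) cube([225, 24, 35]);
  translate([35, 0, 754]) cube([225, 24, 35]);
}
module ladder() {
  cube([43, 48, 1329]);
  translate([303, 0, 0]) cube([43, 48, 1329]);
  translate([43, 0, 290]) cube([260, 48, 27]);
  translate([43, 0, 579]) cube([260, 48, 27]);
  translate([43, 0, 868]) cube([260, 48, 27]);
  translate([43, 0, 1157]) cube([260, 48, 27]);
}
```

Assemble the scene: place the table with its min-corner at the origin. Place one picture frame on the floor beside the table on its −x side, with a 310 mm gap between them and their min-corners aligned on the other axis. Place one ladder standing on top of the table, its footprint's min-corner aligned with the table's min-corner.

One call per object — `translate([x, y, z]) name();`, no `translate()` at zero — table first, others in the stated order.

table();
translate([-605, 0, 0]) picture_frame();
translate([0, 0, 717]) ladder();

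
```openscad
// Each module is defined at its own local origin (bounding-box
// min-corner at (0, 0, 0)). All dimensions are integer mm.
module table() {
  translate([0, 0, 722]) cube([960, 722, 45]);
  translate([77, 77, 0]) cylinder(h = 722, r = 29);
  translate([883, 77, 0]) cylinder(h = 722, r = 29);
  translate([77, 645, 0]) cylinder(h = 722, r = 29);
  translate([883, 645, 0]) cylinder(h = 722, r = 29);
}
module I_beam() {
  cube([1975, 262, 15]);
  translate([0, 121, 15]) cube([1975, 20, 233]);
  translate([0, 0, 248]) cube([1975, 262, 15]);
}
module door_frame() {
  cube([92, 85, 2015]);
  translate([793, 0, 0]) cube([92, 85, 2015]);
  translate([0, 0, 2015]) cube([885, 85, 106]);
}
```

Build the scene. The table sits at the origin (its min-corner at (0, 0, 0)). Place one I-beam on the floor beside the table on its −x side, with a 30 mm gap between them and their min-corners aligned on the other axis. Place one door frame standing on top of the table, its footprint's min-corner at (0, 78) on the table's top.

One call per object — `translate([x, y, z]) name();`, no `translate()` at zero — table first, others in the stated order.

table();
translate([-2005, 0, 0]) I_beam();
translate([0, 78, 767]) door_frame();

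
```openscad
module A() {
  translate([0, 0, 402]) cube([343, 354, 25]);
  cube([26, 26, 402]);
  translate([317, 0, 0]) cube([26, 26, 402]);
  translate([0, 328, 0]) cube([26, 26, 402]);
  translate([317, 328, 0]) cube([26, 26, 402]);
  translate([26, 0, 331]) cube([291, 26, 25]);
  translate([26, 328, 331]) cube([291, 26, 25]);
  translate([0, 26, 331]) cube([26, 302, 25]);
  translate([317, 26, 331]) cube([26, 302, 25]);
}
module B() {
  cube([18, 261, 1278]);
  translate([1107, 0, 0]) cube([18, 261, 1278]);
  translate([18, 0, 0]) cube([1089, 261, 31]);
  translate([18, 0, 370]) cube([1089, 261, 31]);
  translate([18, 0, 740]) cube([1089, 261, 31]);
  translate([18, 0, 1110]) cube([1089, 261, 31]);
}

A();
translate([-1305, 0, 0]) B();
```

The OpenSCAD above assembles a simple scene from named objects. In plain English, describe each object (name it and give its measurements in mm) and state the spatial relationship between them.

A is a four-legged stool. The seat is 343×354 mm, 25 mm thick, top at z = 427 mm. It stands on four square legs, each 26×26 mm in cross-section, from z = 0 to the seat underside, each flush with a corner of the seat. Four stretchers, 26 mm wide and 25 mm tall, connect adjacent legs with their undersides at z = 331 mm, each running between the inner faces of the legs it joins and aligned with the legs' outer faces on the other axis.

B is a bookshelf 1125 mm wide overall, 261 mm deep and 1278 mm tall. The two sides are 18 mm thick vertical panels. 4 horizontal shelves of 31 mm thickness span between the inner faces of the sides; the lowest shelf sits on the floor and shelves are stacked with a clear vertical gap of 339 mm between each pair.

The bookshelf is on the floor beside the stool on its −x side.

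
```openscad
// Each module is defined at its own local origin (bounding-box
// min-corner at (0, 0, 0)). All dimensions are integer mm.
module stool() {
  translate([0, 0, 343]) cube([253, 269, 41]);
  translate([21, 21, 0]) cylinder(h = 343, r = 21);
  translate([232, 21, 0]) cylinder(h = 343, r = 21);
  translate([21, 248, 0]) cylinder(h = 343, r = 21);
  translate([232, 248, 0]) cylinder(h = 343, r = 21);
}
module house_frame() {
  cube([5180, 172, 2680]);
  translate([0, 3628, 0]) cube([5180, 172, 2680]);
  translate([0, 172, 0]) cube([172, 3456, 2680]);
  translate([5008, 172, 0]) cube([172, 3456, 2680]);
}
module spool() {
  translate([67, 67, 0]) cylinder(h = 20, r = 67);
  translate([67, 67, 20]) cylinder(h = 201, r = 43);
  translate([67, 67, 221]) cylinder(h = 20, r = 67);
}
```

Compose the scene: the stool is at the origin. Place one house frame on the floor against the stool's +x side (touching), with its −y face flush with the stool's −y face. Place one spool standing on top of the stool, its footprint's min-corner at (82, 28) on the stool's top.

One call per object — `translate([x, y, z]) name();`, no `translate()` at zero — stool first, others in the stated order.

stool();
translate([253, 0, 0]) house_frame();
translate([82, 28, 384]) spool();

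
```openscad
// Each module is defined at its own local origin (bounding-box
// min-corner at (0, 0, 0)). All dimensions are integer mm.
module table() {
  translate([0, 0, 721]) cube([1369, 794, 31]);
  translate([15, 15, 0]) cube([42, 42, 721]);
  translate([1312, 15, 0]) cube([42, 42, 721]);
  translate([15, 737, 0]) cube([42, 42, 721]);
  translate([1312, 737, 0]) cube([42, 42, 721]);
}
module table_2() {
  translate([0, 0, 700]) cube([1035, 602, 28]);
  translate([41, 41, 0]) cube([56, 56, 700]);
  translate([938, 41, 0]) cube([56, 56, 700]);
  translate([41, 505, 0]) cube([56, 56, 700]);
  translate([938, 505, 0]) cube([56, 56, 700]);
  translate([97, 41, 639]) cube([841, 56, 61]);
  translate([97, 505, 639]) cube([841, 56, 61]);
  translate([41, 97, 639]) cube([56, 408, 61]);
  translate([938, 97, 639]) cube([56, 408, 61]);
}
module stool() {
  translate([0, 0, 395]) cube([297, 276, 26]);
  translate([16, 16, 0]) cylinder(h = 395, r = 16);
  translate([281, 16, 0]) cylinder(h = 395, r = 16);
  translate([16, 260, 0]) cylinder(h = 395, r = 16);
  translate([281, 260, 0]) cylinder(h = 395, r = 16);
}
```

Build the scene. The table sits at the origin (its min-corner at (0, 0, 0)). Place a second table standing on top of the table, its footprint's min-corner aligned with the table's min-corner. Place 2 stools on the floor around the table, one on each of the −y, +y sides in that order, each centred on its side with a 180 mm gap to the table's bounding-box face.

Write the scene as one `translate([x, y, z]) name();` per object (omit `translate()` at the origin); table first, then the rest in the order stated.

table();
translate([0, 0, 752]) table_2();
translate([536, -456, 0]) stool();
translate([536, 974, 0]) stool();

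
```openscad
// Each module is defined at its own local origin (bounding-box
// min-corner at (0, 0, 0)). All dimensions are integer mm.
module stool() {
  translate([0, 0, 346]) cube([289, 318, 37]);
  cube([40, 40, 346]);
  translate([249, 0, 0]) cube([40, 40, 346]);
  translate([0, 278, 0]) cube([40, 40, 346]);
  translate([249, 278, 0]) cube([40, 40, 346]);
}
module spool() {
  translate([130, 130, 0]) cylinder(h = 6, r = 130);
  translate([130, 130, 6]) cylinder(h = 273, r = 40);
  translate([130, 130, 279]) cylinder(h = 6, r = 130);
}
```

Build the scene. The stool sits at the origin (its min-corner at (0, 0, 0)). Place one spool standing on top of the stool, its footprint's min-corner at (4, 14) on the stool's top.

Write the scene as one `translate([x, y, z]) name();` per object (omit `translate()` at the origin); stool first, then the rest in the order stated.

stool();
translate([4, 14, 383]) spool();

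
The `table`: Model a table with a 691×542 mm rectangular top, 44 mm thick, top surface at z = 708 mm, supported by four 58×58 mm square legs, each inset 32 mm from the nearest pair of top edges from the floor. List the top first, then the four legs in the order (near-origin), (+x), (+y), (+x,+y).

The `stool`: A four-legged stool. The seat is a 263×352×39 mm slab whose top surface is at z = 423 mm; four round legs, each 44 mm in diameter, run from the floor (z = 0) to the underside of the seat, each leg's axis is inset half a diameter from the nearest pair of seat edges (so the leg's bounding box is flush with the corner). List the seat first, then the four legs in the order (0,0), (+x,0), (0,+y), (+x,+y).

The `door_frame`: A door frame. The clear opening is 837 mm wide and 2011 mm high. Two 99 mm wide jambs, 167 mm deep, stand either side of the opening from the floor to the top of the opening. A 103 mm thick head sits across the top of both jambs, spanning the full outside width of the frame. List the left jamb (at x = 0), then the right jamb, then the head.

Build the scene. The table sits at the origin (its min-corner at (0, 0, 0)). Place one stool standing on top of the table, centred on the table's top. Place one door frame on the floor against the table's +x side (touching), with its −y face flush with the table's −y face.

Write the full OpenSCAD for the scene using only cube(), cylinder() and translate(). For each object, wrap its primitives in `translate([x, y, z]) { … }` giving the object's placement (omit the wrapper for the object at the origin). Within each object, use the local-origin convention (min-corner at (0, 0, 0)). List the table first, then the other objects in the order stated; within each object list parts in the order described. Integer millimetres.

translate([0, 0, 664]) cube([691, 542, 44]);
translate([32, 32, 0]) cube([58, 58, 664]);
translate([601, 32, 0]) cube([58, 58, 664]);
translate([32, 452, 0]) cube([58, 58, 664]);
translate([601, 452, 0]) cube([58, 58, 664]);
translate([214, 95, 708]) {
  translate([0, 0, 384]) cube([263, 352, 39]);
  translate([22, 22, 0]) cylinder(h = 384, r = 22);
  translate([241, 22, 0]) cylinder(h = 384, r = 22);
  translate([22, 330, 0]) cylinder(h = 384, r = 22);
  translate([241, 330, 0]) cylinder(h = 384, r = 22);
}
translate([691, 0, 0]) {
  cube([99, 167, 2011]);
  translate([936, 0, 0]) cube([99, 167, 2011]);
  translate([0, 0, 2011]) cube([1035, 167, 103]);
}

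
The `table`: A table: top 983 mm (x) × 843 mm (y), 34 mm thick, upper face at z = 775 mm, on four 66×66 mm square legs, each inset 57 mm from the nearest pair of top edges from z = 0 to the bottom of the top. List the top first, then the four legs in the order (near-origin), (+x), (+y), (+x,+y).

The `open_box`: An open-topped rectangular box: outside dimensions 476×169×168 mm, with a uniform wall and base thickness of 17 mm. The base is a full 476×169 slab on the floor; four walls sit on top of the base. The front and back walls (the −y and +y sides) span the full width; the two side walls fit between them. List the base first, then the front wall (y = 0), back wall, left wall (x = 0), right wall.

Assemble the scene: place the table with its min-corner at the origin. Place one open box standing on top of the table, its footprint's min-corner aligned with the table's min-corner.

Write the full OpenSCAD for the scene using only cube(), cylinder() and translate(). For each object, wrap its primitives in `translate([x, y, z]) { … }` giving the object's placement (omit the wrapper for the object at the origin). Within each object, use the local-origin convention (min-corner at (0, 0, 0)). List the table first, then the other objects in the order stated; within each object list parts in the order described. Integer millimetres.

translate([0, 0, 741]) cube([983, 843, 34]);
translate([57, 57, 0]) cube([66, 66, 741]);
translate([860, 57, 0]) cube([66, 66, 741]);
translate([57, 720, 0]) cube([66, 66, 741]);
translate([860, 720, 0]) cube([66, 66, 741]);
translate([0, 0, 775]) {
  cube([476, 169, 17]);
  translate([0, 0, 17]) cube([476, 17, 151]);
  translate([0, 152, 17]) cube([476, 17, 151]);
  translate([0, 17, 17]) cube([17, 135, 151]);
  translate([459, 17, 17]) cube([17, 135, 151]);
}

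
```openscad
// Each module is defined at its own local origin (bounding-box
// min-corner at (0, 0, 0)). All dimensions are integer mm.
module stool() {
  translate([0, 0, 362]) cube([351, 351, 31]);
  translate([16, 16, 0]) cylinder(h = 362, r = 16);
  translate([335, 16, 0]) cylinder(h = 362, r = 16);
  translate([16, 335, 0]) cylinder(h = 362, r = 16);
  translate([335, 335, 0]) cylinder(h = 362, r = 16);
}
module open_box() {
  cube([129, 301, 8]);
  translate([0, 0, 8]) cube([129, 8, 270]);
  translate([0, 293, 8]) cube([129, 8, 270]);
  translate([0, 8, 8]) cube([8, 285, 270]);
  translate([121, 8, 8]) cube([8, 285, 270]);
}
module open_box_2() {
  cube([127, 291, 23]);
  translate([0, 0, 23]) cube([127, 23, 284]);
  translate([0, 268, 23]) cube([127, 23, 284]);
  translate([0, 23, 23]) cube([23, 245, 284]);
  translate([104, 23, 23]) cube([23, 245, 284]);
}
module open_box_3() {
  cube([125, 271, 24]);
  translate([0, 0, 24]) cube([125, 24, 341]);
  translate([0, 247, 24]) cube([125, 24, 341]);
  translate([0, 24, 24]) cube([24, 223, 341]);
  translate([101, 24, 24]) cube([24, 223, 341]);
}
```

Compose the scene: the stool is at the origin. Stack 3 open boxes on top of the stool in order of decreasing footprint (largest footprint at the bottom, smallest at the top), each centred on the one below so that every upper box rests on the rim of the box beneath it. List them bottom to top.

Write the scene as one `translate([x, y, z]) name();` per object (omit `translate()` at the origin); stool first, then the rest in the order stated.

stool();
translate([111, 25, 393]) open_box();
translate([112, 30, 671]) open_box_2();
translate([113, 40, 978]) open_box_3();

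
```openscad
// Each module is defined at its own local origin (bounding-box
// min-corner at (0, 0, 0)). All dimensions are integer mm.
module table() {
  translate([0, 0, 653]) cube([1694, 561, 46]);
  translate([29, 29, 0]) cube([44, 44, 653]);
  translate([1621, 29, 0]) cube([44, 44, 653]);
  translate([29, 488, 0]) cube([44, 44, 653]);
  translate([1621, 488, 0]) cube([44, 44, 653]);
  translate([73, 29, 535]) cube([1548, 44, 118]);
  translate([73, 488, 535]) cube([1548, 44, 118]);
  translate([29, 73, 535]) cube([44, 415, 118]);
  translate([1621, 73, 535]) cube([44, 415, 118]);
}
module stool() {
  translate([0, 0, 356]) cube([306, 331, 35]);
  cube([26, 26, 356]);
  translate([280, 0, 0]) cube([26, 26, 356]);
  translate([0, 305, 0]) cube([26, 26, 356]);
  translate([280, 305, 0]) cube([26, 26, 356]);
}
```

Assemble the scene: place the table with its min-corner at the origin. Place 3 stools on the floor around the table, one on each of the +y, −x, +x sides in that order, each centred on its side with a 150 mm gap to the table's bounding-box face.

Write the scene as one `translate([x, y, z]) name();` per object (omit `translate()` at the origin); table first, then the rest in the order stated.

table();
translate([694, 711, 0]) stool();
translate([-456, 115, 0]) stool();
translate([1844, 115, 0]) stool();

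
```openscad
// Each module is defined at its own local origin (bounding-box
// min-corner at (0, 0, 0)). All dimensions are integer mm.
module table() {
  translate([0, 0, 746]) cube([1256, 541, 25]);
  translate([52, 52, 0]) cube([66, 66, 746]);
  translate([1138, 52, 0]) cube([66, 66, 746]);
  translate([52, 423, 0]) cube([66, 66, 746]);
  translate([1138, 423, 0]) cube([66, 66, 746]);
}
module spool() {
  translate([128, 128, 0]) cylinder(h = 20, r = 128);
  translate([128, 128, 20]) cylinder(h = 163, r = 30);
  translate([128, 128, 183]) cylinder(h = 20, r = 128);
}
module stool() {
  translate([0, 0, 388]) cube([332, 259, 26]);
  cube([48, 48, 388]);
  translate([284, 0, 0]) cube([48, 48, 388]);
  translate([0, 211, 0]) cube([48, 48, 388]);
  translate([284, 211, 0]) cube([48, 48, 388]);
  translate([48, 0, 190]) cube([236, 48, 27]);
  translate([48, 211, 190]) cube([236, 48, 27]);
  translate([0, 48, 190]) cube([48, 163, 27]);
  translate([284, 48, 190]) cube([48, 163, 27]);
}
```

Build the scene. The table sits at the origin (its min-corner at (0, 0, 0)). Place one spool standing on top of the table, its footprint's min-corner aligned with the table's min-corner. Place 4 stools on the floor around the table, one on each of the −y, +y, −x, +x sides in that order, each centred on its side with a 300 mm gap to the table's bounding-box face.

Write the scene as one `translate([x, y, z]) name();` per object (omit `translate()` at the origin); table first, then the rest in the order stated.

table();
translate([0, 0, 771]) spool();
translate([462, -559, 0]) stool();
translate([462, 841, 0]) stool();
translate([-632, 141, 0]) stool();
translate([1556, 141, 0]) stool();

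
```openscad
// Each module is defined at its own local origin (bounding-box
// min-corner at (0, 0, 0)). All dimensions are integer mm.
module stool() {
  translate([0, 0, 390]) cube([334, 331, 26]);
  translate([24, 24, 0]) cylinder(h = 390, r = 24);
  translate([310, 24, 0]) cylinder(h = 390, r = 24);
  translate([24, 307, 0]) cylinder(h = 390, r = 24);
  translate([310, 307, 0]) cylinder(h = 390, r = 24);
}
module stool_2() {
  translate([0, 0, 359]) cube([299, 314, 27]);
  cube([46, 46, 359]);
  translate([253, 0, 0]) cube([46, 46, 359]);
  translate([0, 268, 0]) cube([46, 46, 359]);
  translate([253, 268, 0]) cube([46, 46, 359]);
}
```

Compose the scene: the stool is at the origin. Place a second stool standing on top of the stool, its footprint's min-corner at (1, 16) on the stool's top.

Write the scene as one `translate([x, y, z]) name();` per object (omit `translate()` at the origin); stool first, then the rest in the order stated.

stool();
translate([1, 16, 416]) stool_2();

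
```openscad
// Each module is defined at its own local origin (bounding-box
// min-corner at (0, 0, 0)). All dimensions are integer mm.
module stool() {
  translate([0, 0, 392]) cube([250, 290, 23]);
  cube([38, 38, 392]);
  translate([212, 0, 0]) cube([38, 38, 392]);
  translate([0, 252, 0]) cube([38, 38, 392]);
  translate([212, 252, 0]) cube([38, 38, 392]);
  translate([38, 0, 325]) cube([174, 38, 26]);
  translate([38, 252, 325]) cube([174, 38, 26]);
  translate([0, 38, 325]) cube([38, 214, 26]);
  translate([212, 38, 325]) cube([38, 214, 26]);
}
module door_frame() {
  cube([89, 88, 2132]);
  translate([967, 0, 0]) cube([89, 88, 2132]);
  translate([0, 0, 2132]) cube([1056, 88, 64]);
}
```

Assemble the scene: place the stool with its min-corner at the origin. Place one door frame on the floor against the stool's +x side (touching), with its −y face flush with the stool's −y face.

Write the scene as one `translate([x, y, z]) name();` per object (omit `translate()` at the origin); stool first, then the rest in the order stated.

stool();
translate([250, 0, 0]) door_frame();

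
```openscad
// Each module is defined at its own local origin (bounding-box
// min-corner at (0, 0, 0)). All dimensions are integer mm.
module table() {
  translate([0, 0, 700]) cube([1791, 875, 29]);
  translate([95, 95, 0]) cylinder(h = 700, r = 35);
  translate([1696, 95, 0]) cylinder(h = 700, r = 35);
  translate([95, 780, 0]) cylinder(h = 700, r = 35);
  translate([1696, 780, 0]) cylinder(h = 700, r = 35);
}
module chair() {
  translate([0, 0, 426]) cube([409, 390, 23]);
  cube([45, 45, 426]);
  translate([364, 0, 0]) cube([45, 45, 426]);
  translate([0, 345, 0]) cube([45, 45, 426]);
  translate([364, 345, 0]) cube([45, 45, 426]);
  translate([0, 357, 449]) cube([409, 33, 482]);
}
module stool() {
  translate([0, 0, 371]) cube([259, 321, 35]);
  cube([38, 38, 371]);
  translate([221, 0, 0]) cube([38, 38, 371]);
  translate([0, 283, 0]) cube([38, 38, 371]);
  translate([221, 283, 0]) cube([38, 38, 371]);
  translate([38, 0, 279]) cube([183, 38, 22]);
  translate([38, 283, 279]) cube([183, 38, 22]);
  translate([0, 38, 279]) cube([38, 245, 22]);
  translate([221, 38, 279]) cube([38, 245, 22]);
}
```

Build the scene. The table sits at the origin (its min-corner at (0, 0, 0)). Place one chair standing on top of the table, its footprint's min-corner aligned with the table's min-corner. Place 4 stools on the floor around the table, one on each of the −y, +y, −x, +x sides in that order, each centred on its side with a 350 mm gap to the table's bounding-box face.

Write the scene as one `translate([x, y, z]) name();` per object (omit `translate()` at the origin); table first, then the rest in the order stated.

table();
translate([0, 0, 729]) chair();
translate([766, -671, 0]) stool();
translate([766, 1225, 0]) stool();
translate([-609, 277, 0]) stool();
translate([2141, 277, 0]) stool();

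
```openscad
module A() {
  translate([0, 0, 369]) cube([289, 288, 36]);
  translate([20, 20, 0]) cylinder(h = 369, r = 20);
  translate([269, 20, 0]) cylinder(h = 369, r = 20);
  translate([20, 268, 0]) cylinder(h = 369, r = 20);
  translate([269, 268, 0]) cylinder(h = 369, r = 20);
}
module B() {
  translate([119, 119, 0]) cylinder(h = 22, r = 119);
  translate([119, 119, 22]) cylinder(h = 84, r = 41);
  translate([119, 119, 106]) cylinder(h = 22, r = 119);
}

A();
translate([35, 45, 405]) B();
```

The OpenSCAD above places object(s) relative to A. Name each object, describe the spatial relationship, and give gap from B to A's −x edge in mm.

A is a stool. B is a spool. The spool is on top of the stool. The gap from the spool to the stool's −x edge is 35 mm.

The spool's min-x is at 35; the stool's min-x is 0; gap = 35 mm.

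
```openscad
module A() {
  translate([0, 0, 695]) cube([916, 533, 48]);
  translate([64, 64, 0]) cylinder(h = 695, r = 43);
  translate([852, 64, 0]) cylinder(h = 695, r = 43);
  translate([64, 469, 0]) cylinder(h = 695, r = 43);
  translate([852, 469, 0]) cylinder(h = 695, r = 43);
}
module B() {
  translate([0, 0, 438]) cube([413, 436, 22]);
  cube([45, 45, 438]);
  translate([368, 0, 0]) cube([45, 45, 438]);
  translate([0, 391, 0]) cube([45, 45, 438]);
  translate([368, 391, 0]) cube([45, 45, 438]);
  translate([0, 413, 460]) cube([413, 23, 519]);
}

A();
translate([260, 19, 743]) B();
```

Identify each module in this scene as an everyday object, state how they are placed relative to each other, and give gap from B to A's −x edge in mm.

A is a table. B is a chair. The chair is on top of the table. The gap from the chair to the table's −x edge is 260 mm.

The chair's min-x is at 260; the table's min-x is 0; gap = 260 mm.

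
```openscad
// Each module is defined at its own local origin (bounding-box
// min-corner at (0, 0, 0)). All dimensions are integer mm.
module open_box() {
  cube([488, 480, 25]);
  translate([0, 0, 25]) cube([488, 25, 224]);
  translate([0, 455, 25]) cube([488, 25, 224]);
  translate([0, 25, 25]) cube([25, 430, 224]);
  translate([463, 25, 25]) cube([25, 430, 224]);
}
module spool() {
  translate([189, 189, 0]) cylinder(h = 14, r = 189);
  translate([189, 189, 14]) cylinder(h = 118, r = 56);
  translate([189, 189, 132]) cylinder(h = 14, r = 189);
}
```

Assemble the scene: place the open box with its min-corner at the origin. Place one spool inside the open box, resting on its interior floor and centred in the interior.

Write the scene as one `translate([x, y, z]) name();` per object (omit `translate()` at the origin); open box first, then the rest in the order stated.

open_box();
translate([55, 51, 25]) spool();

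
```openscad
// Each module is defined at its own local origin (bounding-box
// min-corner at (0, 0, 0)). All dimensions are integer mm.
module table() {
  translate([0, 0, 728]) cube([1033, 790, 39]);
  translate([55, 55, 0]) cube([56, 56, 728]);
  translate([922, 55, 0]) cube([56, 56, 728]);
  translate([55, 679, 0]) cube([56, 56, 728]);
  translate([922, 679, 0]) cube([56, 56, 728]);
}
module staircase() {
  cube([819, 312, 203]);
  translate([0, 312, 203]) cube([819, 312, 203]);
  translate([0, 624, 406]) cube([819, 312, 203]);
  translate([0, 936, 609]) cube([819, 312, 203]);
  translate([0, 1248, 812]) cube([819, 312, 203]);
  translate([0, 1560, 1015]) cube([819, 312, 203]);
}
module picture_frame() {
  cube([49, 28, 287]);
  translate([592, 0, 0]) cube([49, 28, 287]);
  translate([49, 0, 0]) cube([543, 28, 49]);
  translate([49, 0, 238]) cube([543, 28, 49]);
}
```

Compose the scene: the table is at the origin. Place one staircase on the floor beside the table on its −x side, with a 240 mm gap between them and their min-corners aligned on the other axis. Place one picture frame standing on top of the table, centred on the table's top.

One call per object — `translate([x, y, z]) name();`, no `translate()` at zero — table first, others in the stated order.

table();
translate([-1059, 0, 0]) staircase();
translate([196, 381, 767]) picture_frame();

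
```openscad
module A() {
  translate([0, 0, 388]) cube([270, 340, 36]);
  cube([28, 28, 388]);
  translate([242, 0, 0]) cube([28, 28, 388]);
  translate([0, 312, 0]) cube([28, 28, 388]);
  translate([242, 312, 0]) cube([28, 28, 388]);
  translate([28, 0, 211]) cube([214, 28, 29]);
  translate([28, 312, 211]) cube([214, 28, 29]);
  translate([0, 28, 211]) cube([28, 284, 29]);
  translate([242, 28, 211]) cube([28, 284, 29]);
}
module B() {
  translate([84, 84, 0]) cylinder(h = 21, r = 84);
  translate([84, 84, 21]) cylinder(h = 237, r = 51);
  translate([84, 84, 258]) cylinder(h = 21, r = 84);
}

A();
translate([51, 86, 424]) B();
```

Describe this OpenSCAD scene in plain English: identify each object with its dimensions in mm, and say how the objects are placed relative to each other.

A is a simple wooden stool: a rectangular seat 270 mm (x) by 340 mm (y), 36 mm thick, top face at z = 424 mm, on four square legs, each 28×28 mm in cross-section. The legs rest on z = 0, each flush with a corner of the seat. Four stretchers, 28 mm wide and 29 mm tall, connect adjacent legs with their undersides at z = 211 mm, each running between the inner faces of the legs it joins and aligned with the legs' outer faces on the other axis.

B is a spool: two coaxial disc flanges of radius 84 mm and thickness 21 mm, joined by a core cylinder of radius 51 mm and height 237 mm. The lower flange rests on z = 0 and the three cylinders share a vertical axis.

The spool is on top of the stool, centred.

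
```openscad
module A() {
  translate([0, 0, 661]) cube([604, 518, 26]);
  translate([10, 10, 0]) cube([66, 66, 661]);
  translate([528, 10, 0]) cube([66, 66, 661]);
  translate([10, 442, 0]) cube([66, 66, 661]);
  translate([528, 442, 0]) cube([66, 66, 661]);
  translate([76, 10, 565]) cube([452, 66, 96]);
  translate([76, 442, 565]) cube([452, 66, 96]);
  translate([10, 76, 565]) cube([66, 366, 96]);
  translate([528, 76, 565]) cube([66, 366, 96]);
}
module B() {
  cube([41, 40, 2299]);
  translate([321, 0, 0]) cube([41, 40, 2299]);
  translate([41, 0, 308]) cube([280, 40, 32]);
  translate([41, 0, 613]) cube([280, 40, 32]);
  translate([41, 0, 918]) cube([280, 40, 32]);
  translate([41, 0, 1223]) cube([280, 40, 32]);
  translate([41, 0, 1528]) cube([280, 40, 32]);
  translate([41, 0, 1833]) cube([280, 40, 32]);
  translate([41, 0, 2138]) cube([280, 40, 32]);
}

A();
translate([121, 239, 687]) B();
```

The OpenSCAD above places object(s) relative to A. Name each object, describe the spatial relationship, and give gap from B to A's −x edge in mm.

A is a table. B is a ladder. The ladder is on top of the table, centred. The gap from the ladder to the table's −x edge is 121 mm.

The ladder's min-x is at 121; the table's min-x is 0; gap = 121 mm.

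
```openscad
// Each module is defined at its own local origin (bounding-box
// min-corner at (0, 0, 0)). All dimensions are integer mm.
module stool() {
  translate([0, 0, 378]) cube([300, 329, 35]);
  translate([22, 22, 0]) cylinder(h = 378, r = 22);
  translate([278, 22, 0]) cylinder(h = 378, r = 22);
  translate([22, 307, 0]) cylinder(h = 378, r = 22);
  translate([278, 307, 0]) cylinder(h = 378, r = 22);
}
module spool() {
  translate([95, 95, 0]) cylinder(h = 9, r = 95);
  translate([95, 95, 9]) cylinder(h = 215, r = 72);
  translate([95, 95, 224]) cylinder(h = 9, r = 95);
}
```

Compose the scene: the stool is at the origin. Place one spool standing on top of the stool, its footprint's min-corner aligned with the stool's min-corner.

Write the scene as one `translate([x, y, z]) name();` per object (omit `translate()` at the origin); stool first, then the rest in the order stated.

stool();
translate([0, 0, 413]) spool();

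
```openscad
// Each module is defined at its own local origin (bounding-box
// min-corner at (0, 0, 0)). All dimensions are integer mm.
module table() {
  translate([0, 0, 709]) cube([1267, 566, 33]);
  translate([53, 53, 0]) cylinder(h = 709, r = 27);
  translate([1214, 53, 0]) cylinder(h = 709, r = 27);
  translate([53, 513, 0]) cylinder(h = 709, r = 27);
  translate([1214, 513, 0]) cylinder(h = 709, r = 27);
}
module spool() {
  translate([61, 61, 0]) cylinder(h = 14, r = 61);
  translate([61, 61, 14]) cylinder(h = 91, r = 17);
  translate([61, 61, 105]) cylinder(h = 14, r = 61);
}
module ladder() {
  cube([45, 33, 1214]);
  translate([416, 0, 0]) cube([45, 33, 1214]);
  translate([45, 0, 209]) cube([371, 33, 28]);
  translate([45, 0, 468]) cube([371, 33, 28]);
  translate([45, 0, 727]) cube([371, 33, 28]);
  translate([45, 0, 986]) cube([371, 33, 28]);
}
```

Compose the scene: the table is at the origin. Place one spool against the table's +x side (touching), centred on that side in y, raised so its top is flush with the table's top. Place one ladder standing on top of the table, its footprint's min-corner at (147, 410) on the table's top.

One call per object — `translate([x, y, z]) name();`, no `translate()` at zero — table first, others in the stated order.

table();
translate([1267, 222, 623]) spool();
translate([147, 410, 742]) ladder();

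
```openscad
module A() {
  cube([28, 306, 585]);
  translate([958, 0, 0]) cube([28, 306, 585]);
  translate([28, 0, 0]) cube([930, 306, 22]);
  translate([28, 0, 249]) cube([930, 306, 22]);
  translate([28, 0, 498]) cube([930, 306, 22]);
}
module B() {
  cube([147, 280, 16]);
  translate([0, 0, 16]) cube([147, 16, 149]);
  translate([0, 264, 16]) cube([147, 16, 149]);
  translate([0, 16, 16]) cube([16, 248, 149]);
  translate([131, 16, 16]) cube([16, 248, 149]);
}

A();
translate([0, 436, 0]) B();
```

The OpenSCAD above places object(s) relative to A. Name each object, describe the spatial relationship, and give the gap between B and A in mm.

A is a bookshelf. B is an open box. The open box is on the floor beside the bookshelf on its +y side. The gap between the open box and the bookshelf is 130 mm.

The open box's nearest face is 130 mm from the bookshelf's +y face.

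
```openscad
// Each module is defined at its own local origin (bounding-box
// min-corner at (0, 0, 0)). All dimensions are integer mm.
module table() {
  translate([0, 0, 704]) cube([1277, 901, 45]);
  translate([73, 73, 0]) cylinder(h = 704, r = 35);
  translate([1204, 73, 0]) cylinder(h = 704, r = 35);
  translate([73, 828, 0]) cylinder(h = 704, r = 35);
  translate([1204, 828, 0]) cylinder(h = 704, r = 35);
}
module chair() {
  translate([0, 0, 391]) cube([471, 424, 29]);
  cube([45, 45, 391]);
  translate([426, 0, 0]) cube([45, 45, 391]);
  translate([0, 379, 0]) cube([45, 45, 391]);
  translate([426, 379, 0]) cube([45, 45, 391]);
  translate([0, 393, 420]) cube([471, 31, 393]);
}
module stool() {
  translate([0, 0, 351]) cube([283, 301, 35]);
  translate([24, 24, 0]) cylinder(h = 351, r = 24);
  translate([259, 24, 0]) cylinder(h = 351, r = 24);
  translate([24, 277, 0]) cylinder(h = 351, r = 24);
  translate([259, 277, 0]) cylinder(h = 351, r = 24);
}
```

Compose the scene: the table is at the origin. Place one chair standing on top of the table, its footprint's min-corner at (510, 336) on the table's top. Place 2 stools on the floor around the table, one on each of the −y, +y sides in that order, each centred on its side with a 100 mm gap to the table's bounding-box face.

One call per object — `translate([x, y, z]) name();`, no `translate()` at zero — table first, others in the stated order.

table();
translate([510, 336, 749]) chair();
translate([497, -401, 0]) stool();
translate([497, 1001, 0]) stool();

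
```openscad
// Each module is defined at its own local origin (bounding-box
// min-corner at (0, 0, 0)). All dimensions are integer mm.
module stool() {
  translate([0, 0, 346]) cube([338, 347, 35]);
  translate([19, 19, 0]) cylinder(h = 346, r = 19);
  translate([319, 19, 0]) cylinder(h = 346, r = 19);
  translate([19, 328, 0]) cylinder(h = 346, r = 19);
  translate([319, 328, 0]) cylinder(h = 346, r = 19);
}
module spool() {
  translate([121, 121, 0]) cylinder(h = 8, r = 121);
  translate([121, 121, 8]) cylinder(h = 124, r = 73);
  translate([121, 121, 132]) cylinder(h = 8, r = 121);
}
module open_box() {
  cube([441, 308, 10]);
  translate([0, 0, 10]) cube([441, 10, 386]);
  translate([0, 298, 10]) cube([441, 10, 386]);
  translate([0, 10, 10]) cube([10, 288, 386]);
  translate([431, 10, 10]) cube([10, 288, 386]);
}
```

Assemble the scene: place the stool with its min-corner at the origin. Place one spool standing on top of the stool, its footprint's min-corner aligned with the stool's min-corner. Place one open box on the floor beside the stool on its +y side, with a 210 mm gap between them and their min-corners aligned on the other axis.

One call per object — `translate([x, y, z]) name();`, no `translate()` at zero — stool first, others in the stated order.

stool();
translate([0, 0, 381]) spool();
translate([0, 557, 0]) open_box();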